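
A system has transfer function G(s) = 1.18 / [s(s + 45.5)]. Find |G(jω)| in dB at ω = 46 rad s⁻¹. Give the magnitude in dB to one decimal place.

-68.0 dB

|j46 + 45.5| = √(46² + 45.5²) = 64.7
|j46| = 46
|G(j46)| = 1.18 / (64.7 × 46) = 0.00039647
20 log₁₀(0.00039647) = -68.04 dB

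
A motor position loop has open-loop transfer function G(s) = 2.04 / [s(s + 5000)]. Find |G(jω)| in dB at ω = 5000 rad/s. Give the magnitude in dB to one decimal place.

|j5000 + 5000| = √(5000² + 5000²) = 7071
|j5000| = 5000
|G(j5000)| = 2.04 / (7071 × 5000) = 5.77e-08
20 log₁₀(5.77e-08) = -144.78 dB

-144.8 dB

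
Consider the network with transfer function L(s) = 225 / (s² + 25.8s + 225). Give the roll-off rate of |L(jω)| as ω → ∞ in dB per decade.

-40 dB/decade

With 0 zeros and 2 poles, the high-frequency asymptotic slope is 20 × (0 − 2) = -40 dB/decade.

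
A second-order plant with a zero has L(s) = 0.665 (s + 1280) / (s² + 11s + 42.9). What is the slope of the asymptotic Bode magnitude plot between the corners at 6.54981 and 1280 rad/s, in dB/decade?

-40 dB/decade

In this band the factors already past their corner are: complex pole pair at ωₙ ≈ 6.55; net slope = -40 dB/decade.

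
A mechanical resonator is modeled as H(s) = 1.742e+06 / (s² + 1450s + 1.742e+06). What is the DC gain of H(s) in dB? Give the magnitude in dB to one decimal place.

H(0) = 1.742e+06 / 1.742e+06 = 1
20 log₁₀(1) = 0.00 dB

0.0 dB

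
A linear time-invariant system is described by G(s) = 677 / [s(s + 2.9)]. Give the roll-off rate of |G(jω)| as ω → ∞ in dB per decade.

-40 dB/decade

With 0 zeros and 2 poles, the high-frequency asymptotic slope is 20 × (0 − 2) = -40 dB/decade.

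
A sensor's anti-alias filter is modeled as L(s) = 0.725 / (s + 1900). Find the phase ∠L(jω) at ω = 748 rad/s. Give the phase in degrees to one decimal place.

∠(j748 + 1900) = arctan(748/1900) = 21.49°
∠L(j748) = −21.49° = -21.49°

-21.5°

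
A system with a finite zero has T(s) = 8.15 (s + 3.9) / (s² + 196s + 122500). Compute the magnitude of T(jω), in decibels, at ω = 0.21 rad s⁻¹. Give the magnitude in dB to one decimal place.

-71.7 dB

|j0.21 + 3.9| = √(0.21² + 3.9²) = 3.906
|(j0.21)² + 196(j0.21) + 122500| = |1.225e+05 + j41.16| = 1.225e+05
|T(j0.21)| = 8.15 × 3.906 / 1.225e+05 = 0.00025985
20 log₁₀(0.00025985) = -71.71 dB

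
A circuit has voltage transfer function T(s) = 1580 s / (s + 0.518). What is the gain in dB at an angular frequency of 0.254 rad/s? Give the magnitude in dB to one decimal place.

56.8 dB

|j0.254| = 0.254
|j0.254 + 0.518| = √(0.254² + 0.518²) = 0.5769
|T(j0.254)| = 1580 × 0.254 / 0.5769 = 695.62
20 log₁₀(695.62) = 56.85 dB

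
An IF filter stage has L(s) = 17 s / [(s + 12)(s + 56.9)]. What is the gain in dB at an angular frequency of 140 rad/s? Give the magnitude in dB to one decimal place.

-19.0 dB

|j140| = 140
|j140 + 12| = √(140² + 12²) = 140.5
|j140 + 56.9| = √(140² + 56.9²) = 151.1
|L(j140)| = 17 × 140 / (140.5 × 151.1) = 0.11208
20 log₁₀(0.11208) = -19.01 dB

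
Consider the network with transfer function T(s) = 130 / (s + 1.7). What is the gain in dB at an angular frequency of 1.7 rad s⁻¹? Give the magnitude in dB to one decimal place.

|j1.7 + 1.7| = √(1.7² + 1.7²) = 2.404
|T(j1.7)| = 130 / 2.404 = 54.073
20 log₁₀(54.073) = 34.66 dB

34.7 dB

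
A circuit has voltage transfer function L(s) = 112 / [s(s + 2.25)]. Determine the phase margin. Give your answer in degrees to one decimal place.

Gain crossover: |L(jω)| = 1 at ω ≈ 10.5 rad s⁻¹.
∠L(j10.5) = −90° − arctan(10.5/2.25) ≈ -167.86°
PM = 180° + (-167.86°) = 12.14°

12.1°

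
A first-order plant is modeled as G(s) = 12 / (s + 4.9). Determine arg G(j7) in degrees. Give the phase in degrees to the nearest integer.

-55°

∠(j7 + 4.9) = arctan(7/4.9) = 55.01°
∠G(j7) = −55.01° = -55.01°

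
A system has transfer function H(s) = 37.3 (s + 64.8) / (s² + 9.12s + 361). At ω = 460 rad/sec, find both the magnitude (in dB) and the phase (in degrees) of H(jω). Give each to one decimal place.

|H| = -21.7 dB, ∠H = -96.9°

|j460 + 64.8| = √(460² + 64.8²) = 464.5
|(j460)² + 9.12(j460) + 361| = |-2.1124e+05 + j4195.2| = 2.113e+05
|H(j460)| = 37.3 × 464.5 / 2.113e+05 = 0.082011
20 log₁₀(0.082011) = -21.72 dB
∠(j460 + 64.8) = arctan(460/64.8) = 81.98°
∠[(j460)² + 9.12(j460) + 361] = ∠[-2.1124e+05 + j4195.2] = 178.86°
∠H(j460) = 81.98° − 178.86° = -96.88°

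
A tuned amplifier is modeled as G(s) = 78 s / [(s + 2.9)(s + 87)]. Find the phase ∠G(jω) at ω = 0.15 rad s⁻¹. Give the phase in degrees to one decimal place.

∠(j0.15) = 90.00°
∠(j0.15 + 2.9) = arctan(0.15/2.9) = 2.96°
∠(j0.15 + 87) = arctan(0.15/87) = 0.10°
∠G(j0.15) = 90.00° − (2.96° + 0.10°) = 86.94°

86.9°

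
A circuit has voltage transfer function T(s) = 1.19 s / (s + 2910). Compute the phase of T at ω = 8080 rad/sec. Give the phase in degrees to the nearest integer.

20°

∠(j8080) = 90.00°
∠(j8080 + 2910) = arctan(8080/2910) = 70.19°
∠T(j8080) = 90.00° − 70.19° = 19.81°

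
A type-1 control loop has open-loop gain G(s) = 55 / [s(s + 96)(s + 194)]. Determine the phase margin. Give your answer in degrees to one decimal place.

Gain crossover: |G(jω)| = 1 at ω ≈ 0.00295 rad/s.
∠G(j0.00295) = −90° − arctan(0.00295/96) − arctan(0.00295/194) ≈ -90.00°
PM = 180° + (-90.00°) = 90.00°

90.0°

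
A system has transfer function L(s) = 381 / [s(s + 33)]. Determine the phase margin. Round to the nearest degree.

Gain crossover: |L(jω)| = 1 at ω ≈ 11 rad s⁻¹.
∠L(j11) = −90° − arctan(11/33) ≈ -108.37°
PM = 180° + (-108.37°) = 71.63°

72°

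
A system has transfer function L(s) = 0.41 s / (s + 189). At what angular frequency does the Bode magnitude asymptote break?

The single real pole at s = −189 gives a corner at ω = 189 rad/sec.

189 rad/sec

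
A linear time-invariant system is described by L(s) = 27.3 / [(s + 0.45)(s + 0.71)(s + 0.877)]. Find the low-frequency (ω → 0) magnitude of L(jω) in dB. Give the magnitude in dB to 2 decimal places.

L(0) = 27.3 / (0.45 × 0.71 × 0.877) = 97.43
20 log₁₀(97.43) = 39.774 dB

39.77 dB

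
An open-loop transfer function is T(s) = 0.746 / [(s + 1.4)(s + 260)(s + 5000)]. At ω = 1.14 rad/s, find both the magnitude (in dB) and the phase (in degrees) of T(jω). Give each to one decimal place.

|j1.14 + 1.4| = √(1.14² + 1.4²) = 1.805
|j1.14 + 260| = √(1.14² + 260²) = 260
|j1.14 + 5000| = √(1.14² + 5000²) = 5000
|T(j1.14)| = 0.746 / (1.805 × 260 × 5000) = 3.1784e-07
20 log₁₀(3.1784e-07) = -129.96 dB
∠(j1.14 + 1.4) = arctan(1.14/1.4) = 39.16°
∠(j1.14 + 260) = arctan(1.14/260) = 0.25°
∠(j1.14 + 5000) = arctan(1.14/5000) = 0.01°
∠T(j1.14) = − (39.16° + 0.25° + 0.01°) = -39.42°

|T| = -130.0 dB, ∠T = -39.4°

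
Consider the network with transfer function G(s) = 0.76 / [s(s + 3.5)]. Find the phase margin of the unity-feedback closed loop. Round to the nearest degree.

Gain crossover: |G(jω)| = 1 at ω ≈ 0.217 rad/sec.
∠G(j0.217) = −90° − arctan(0.217/3.5) ≈ -93.54°
PM = 180° + (-93.54°) = 86.46°

86°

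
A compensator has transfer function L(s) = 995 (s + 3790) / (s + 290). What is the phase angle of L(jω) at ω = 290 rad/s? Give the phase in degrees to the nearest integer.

∠(j290 + 3790) = arctan(290/3790) = 4.38°
∠(j290 + 290) = arctan(290/290) = 45.00°
∠L(j290) = 4.38° − 45.00° = -40.62°

-41°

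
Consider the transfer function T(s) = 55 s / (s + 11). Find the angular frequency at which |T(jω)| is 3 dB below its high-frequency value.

For a single-pole high-pass, the −3 dB point is at the pole: ω = 11 rad/s.

11 rad/s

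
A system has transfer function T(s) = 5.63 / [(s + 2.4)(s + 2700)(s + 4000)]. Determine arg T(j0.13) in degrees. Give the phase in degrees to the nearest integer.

-3 deg

∠(j0.13 + 2.4) = arctan(0.13/2.4) = 3.10°
∠(j0.13 + 2700) = arctan(0.13/2700) = 0.00°
∠(j0.13 + 4000) = arctan(0.13/4000) = 0.00°
∠T(j0.13) = − (3.10° + 0.00° + 0.00°) = -3.11°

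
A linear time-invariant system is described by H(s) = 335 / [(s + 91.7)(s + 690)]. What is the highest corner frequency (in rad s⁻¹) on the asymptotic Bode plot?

690 rad s⁻¹

Break frequencies occur at each pole and zero magnitude: 91.7 rad s⁻¹, 690 rad s⁻¹.
The highest is 690 rad s⁻¹.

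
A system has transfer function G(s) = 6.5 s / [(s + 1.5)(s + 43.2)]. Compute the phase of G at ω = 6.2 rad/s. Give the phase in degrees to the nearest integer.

5 deg

∠(j6.2) = 90.00°
∠(j6.2 + 1.5) = arctan(6.2/1.5) = 76.40°
∠(j6.2 + 43.2) = arctan(6.2/43.2) = 8.17°
∠G(j6.2) = 90.00° − (76.40° + 8.17°) = 5.43°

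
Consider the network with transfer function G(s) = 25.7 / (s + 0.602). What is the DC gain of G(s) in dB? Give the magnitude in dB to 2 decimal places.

G(0) = 25.7 / 0.602 = 42.691
20 log₁₀(42.691) = 32.607 dB

32.61 dB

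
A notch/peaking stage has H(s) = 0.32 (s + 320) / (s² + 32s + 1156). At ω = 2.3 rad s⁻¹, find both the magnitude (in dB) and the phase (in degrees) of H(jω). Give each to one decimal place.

|H| = -21.0 dB, ∠H = -3.2 deg

|j2.3 + 320| = √(2.3² + 320²) = 320
|(j2.3)² + 32(j2.3) + 1156| = |1150.7 + j73.6| = 1153
|H(j2.3)| = 0.32 × 320 / 1153 = 0.088809
20 log₁₀(0.088809) = -21.03 dB
∠(j2.3 + 320) = arctan(2.3/320) = 0.41°
∠[(j2.3)² + 32(j2.3) + 1156] = ∠[1150.7 + j73.6] = 3.66°
∠H(j2.3) = 0.41° − 3.66° = -3.25°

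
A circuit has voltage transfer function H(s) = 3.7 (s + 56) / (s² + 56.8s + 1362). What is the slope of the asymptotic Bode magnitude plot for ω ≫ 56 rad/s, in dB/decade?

With 1 zero and 2 poles, the high-frequency asymptotic slope is 20 × (1 − 2) = -20 dB/decade.

-20 dB/decade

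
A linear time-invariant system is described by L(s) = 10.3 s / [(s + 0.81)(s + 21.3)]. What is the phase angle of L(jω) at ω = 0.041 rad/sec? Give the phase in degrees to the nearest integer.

87°

∠(j0.041) = 90.00°
∠(j0.041 + 0.81) = arctan(0.041/0.81) = 2.90°
∠(j0.041 + 21.3) = arctan(0.041/21.3) = 0.11°
∠L(j0.041) = 90.00° − (2.90° + 0.11°) = 86.99°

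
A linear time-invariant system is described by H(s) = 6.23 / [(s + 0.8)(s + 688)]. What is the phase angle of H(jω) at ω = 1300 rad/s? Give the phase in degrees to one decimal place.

∠(j1300 + 0.8) = arctan(1300/0.8) = 89.96°
∠(j1300 + 688) = arctan(1300/688) = 62.11°
∠H(j1300) = − (89.96° + 62.11°) = -152.08°

-152.1°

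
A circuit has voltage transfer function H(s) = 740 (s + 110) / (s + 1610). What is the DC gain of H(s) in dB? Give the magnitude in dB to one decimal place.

H(0) = 740 × 110 / 1610 = 50.559
20 log₁₀(50.559) = 34.08 dB

34.1 dB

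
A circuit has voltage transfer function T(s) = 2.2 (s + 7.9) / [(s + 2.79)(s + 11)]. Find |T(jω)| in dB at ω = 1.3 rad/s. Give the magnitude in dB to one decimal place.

-5.7 dB

|j1.3 + 7.9| = √(1.3² + 7.9²) = 8.006
|j1.3 + 2.79| = √(1.3² + 2.79²) = 3.078
|j1.3 + 11| = √(1.3² + 11²) = 11.08
|T(j1.3)| = 2.2 × 8.006 / (3.078 × 11.08) = 0.51663
20 log₁₀(0.51663) = -5.74 dB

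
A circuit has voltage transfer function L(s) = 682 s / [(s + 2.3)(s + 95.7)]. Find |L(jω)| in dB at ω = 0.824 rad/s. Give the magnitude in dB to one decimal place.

|j0.824| = 0.824
|j0.824 + 2.3| = √(0.824² + 2.3²) = 2.443
|j0.824 + 95.7| = √(0.824² + 95.7²) = 95.7
|L(j0.824)| = 682 × 0.824 / (2.443 × 95.7) = 2.4034
20 log₁₀(2.4034) = 7.62 dB

7.6 dB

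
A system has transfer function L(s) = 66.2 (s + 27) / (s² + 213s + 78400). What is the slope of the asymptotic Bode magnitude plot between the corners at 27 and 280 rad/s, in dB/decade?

In this band the factors already past their corner are: zero at 27; net slope = 20 dB/decade.

20 dB/decade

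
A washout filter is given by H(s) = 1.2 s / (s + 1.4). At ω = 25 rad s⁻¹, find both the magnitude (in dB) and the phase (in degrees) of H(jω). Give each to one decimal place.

|j25| = 25
|j25 + 1.4| = √(25² + 1.4²) = 25.04
|H(j25)| = 1.2 × 25 / 25.04 = 1.1981
20 log₁₀(1.1981) = 1.57 dB
∠(j25) = 90.00°
∠(j25 + 1.4) = arctan(25/1.4) = 86.79°
∠H(j25) = 90.00° − 86.79° = 3.21°

|H| = 1.6 dB, ∠H = 3.2 deg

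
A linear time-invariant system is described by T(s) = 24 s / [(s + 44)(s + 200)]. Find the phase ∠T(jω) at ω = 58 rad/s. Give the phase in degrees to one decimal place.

21.0 deg

∠(j58) = 90.00°
∠(j58 + 44) = arctan(58/44) = 52.82°
∠(j58 + 200) = arctan(58/200) = 16.17°
∠T(j58) = 90.00° − (52.82° + 16.17°) = 21.01°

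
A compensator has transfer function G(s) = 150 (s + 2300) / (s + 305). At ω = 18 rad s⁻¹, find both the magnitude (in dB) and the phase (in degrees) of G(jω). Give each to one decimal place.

|j18 + 2300| = √(18² + 2300²) = 2300
|j18 + 305| = √(18² + 305²) = 305.5
|G(j18)| = 150 × 2300 / 305.5 = 1129.2
20 log₁₀(1129.2) = 61.06 dB
∠(j18 + 2300) = arctan(18/2300) = 0.45°
∠(j18 + 305) = arctan(18/305) = 3.38°
∠G(j18) = 0.45° − 3.38° = -2.93°

|G| = 61.1 dB, ∠G = -2.9°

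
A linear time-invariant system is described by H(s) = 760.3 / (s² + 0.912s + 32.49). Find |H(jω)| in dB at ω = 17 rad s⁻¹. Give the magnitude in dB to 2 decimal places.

|(j17)² + 0.912(j17) + 32.49| = |-256.51 + j15.504| = 257
|H(j17)| = 760.3 / 257 = 2.9586
20 log₁₀(2.9586) = 9.422 dB

9.42 dB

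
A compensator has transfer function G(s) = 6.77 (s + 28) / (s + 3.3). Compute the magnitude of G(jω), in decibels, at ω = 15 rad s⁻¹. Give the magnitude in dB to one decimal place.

22.9 dB

|j15 + 28| = √(15² + 28²) = 31.76
|j15 + 3.3| = √(15² + 3.3²) = 15.36
|G(j15)| = 6.77 × 31.76 / 15.36 = 14.002
20 log₁₀(14.002) = 22.92 dB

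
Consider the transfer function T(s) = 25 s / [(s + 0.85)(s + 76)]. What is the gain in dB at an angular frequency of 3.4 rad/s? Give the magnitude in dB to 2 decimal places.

|j3.4| = 3.4
|j3.4 + 0.85| = √(3.4² + 0.85²) = 3.505
|j3.4 + 76| = √(3.4² + 76²) = 76.08
|T(j3.4)| = 25 × 3.4 / (3.505 × 76.08) = 0.31881
20 log₁₀(0.31881) = -9.929 dB

-9.93 dB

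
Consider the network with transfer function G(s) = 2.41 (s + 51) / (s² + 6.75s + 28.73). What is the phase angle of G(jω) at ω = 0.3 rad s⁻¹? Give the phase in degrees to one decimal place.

-3.7°

∠(j0.3 + 51) = arctan(0.3/51) = 0.34°
∠[(j0.3)² + 6.75(j0.3) + 28.73] = ∠[28.64 + j2.025] = 4.04°
∠G(j0.3) = 0.34° − 4.04° = -3.71°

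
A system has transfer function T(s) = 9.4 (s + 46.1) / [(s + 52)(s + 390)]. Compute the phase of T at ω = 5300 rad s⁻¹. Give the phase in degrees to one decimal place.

∠(j5300 + 46.1) = arctan(5300/46.1) = 89.50°
∠(j5300 + 52) = arctan(5300/52) = 89.44°
∠(j5300 + 390) = arctan(5300/390) = 85.79°
∠T(j5300) = 89.50° − (89.44° + 85.79°) = -85.73°

-85.7 deg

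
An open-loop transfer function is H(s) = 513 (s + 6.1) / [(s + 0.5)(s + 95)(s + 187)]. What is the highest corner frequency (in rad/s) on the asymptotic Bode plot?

Break frequencies occur at each pole and zero magnitude: 0.5 rad/s, 6.1 rad/s, 95 rad/s, 187 rad/s.
The highest is 187 rad/s.

187 rad/s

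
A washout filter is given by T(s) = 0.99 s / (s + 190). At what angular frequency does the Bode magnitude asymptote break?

The single real pole at s = −190 gives a corner at ω = 190 rad/sec.

190 rad/sec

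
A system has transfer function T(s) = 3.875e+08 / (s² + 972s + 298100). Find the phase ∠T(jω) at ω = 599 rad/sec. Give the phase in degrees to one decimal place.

-96.0°

∠[(j599)² + 972(j599) + 298100] = ∠[-60701 + j5.8223e+05] = 95.95°
∠T(j599) = −95.95° = -95.95°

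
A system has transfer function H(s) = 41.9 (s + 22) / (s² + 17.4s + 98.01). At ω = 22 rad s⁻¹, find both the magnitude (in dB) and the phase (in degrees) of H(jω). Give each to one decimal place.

|H| = 7.6 dB, ∠H = -90.2 deg

|j22 + 22| = √(22² + 22²) = 31.11
|(j22)² + 17.4(j22) + 98.01| = |-385.99 + j382.8| = 543.6
|H(j22)| = 41.9 × 31.11 / 543.6 = 2.398
20 log₁₀(2.398) = 7.60 dB
∠(j22 + 22) = arctan(22/22) = 45.00°
∠[(j22)² + 17.4(j22) + 98.01] = ∠[-385.99 + j382.8] = 135.24°
∠H(j22) = 45.00° − 135.24° = -90.24°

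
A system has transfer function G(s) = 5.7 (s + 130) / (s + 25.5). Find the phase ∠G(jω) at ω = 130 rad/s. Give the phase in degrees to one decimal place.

∠(j130 + 130) = arctan(130/130) = 45.00°
∠(j130 + 25.5) = arctan(130/25.5) = 78.90°
∠G(j130) = 45.00° − 78.90° = -33.90°

-33.9°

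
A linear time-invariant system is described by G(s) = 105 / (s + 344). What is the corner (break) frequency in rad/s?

The single real pole at s = −344 gives a corner at ω = 344 rad/s.

344 rad/s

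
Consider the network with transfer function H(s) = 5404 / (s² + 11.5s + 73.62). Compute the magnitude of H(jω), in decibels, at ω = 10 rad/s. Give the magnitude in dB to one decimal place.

33.2 dB

|(j10)² + 11.5(j10) + 73.62| = |-26.38 + j115| = 118
|H(j10)| = 5404 / 118 = 45.802
20 log₁₀(45.802) = 33.22 dB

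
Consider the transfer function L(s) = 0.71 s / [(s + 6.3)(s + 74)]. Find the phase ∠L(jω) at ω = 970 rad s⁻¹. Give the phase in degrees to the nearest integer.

∠(j970) = 90.00°
∠(j970 + 6.3) = arctan(970/6.3) = 89.63°
∠(j970 + 74) = arctan(970/74) = 85.64°
∠L(j970) = 90.00° − (89.63° + 85.64°) = -85.27°

-85 deg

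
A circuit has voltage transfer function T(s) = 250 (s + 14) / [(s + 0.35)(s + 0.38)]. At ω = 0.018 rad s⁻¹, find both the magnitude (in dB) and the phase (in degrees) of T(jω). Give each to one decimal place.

|j0.018 + 14| = √(0.018² + 14²) = 14
|j0.018 + 0.35| = √(0.018² + 0.35²) = 0.3505
|j0.018 + 0.38| = √(0.018² + 0.38²) = 0.3804
|T(j0.018)| = 250 × 14 / (0.3505 × 0.3804) = 26252
20 log₁₀(26252) = 88.38 dB
∠(j0.018 + 14) = arctan(0.018/14) = 0.07°
∠(j0.018 + 0.35) = arctan(0.018/0.35) = 2.94°
∠(j0.018 + 0.38) = arctan(0.018/0.38) = 2.71°
∠T(j0.018) = 0.07° − (2.94° + 2.71°) = -5.58°

|T| = 88.4 dB, ∠T = -5.6°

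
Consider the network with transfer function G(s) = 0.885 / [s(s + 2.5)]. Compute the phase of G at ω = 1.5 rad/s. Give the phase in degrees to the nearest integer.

-121°

∠(j1.5 + 2.5) = arctan(1.5/2.5) = 30.96°
∠(j1.5) = 90.00°
∠G(j1.5) = − (30.96° + 90.00°) = -120.96°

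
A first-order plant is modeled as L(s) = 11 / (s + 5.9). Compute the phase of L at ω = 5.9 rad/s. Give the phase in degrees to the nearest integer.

-45°

∠(j5.9 + 5.9) = arctan(5.9/5.9) = 45.00°
∠L(j5.9) = −45.00° = -45.00°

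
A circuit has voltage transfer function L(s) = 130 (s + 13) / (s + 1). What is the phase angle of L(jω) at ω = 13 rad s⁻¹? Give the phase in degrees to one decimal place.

∠(j13 + 13) = arctan(13/13) = 45.00°
∠(j13 + 1) = arctan(13/1) = 85.60°
∠L(j13) = 45.00° − 85.60° = -40.60°

-40.6°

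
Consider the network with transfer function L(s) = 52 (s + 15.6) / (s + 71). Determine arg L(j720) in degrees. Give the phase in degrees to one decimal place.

∠(j720 + 15.6) = arctan(720/15.6) = 88.76°
∠(j720 + 71) = arctan(720/71) = 84.37°
∠L(j720) = 88.76° − 84.37° = 4.39°

4.4°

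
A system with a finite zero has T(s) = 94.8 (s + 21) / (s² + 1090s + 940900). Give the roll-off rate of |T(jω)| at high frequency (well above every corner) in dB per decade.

-20 dB/decade

With 1 zero and 2 poles, the high-frequency asymptotic slope is 20 × (1 − 2) = -20 dB/decade.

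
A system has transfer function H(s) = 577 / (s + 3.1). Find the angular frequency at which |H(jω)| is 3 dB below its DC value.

3.1 rad s⁻¹

For a single-pole low-pass, the −3 dB point is at the pole: ω = 3.1 rad s⁻¹.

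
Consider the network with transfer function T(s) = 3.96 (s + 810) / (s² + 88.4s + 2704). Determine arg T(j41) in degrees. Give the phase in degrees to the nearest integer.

-71 deg

∠(j41 + 810) = arctan(41/810) = 2.90°
∠[(j41)² + 88.4(j41) + 2704] = ∠[1023 + j3624.4] = 74.24°
∠T(j41) = 2.90° − 74.24° = -71.34°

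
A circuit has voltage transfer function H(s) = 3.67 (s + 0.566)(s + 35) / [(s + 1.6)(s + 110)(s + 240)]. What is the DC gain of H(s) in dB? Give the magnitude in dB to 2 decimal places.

-55.28 dB

H(0) = 3.67 × 0.566 × 35 / (1.6 × 110 × 240) = 0.0017212
20 log₁₀(0.0017212) = -55.283 dB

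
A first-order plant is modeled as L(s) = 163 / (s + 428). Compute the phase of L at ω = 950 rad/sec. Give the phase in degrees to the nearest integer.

∠(j950 + 428) = arctan(950/428) = 65.75°
∠L(j950) = −65.75° = -65.75°

-66°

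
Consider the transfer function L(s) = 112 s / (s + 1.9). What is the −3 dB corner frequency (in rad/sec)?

For a single-pole high-pass, the −3 dB point is at the pole: ω = 1.9 rad/sec.

1.9 rad/sec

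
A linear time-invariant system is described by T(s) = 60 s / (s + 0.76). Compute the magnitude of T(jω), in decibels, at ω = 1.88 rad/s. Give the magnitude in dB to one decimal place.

34.9 dB

|j1.88| = 1.88
|j1.88 + 0.76| = √(1.88² + 0.76²) = 2.028
|T(j1.88)| = 60 × 1.88 / 2.028 = 55.627
20 log₁₀(55.627) = 34.91 dB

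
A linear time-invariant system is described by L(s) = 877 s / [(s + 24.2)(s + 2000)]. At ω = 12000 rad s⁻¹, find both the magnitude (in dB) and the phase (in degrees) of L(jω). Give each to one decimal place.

|L| = -22.8 dB, ∠L = -80.4°

|j12000| = 1.2e+04
|j12000 + 24.2| = √(12000² + 24.2²) = 1.2e+04
|j12000 + 2000| = √(12000² + 2000²) = 1.217e+04
|L(j12000)| = 877 × 1.2e+04 / (1.2e+04 × 1.217e+04) = 0.072089
20 log₁₀(0.072089) = -22.84 dB
∠(j12000) = 90.00°
∠(j12000 + 24.2) = arctan(12000/24.2) = 89.88°
∠(j12000 + 2000) = arctan(12000/2000) = 80.54°
∠L(j12000) = 90.00° − (89.88° + 80.54°) = -80.42°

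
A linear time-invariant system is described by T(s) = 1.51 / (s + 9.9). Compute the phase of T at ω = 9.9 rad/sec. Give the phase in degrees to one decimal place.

-45.0°

∠(j9.9 + 9.9) = arctan(9.9/9.9) = 45.00°
∠T(j9.9) = −45.00° = -45.00°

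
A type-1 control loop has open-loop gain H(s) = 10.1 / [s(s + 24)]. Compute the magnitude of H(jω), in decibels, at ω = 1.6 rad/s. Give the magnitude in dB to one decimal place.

-11.6 dB

|j1.6 + 24| = √(1.6² + 24²) = 24.05
|j1.6| = 1.6
|H(j1.6)| = 10.1 / (24.05 × 1.6) = 0.26244
20 log₁₀(0.26244) = -11.62 dB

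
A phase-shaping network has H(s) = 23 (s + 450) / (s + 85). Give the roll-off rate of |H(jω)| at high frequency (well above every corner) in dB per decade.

0 dB/decade

With 1 zero and 1 pole, the high-frequency asymptotic slope is 20 × (1 − 1) = 0 dB/decade.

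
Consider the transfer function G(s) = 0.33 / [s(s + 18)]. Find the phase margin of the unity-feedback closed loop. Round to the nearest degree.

Gain crossover: |G(jω)| = 1 at ω ≈ 0.0183 rad/s.
∠G(j0.0183) = −90° − arctan(0.0183/18) ≈ -90.06°
PM = 180° + (-90.06°) = 89.94°

90°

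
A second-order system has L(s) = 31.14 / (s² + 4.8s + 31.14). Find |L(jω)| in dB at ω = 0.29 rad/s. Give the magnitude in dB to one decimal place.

|(j0.29)² + 4.8(j0.29) + 31.14| = |31.056 + j1.392| = 31.09
|L(j0.29)| = 31.14 / 31.09 = 1.0017
20 log₁₀(1.0017) = 0.01 dB

0.0 dB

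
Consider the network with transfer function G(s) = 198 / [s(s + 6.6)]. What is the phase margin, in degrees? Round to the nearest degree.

26°

Gain crossover: |G(jω)| = 1 at ω ≈ 13.3 rad/sec.
∠G(j13.3) = −90° − arctan(13.3/6.6) ≈ -153.64°
PM = 180° + (-153.64°) = 26.36°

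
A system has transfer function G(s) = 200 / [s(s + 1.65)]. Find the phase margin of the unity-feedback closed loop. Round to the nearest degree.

Gain crossover: |G(jω)| = 1 at ω ≈ 14.1 rad s⁻¹.
∠G(j14.1) = −90° − arctan(14.1/1.65) ≈ -173.32°
PM = 180° + (-173.32°) = 6.68°

7°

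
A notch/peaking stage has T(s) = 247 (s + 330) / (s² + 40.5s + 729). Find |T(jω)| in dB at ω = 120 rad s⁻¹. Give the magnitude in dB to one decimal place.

15.5 dB

|j120 + 330| = √(120² + 330²) = 351.1
|(j120)² + 40.5(j120) + 729| = |-13671 + j4860| = 1.451e+04
|T(j120)| = 247 × 351.1 / 1.451e+04 = 5.9777
20 log₁₀(5.9777) = 15.53 dB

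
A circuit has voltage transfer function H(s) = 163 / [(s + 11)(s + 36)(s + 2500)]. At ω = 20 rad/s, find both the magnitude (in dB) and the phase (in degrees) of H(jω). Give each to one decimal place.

|H| = -83.2 dB, ∠H = -90.7°

|j20 + 11| = √(20² + 11²) = 22.83
|j20 + 36| = √(20² + 36²) = 41.18
|j20 + 2500| = √(20² + 2500²) = 2500
|H(j20)| = 163 / (22.83 × 41.18 × 2500) = 6.9359e-05
20 log₁₀(6.9359e-05) = -83.18 dB
∠(j20 + 11) = arctan(20/11) = 61.19°
∠(j20 + 36) = arctan(20/36) = 29.05°
∠(j20 + 2500) = arctan(20/2500) = 0.46°
∠H(j20) = − (61.19° + 29.05° + 0.46°) = -90.70°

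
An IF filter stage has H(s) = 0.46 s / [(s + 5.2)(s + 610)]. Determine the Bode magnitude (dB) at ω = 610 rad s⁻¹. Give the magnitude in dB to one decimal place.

|j610| = 610
|j610 + 5.2| = √(610² + 5.2²) = 610
|j610 + 610| = √(610² + 610²) = 862.7
|H(j610)| = 0.46 × 610 / (610 × 862.7) = 0.00053321
20 log₁₀(0.00053321) = -65.46 dB

-65.5 dB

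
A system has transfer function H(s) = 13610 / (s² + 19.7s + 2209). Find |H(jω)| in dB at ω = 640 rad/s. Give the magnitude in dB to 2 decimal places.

-29.53 dB

|(j640)² + 19.7(j640) + 2209| = |-4.0739e+05 + j12608| = 4.076e+05
|H(j640)| = 13610 / 4.076e+05 = 0.033392
20 log₁₀(0.033392) = -29.527 dB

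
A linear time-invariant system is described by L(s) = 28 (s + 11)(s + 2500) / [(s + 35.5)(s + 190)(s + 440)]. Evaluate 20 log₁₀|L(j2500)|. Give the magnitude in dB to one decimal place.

-36.2 dB

|j2500 + 11| = √(2500² + 11²) = 2500
|j2500 + 2500| = √(2500² + 2500²) = 3536
|j2500 + 35.5| = √(2500² + 35.5²) = 2500
|j2500 + 190| = √(2500² + 190²) = 2507
|j2500 + 440| = √(2500² + 440²) = 2538
|L(j2500)| = 28 × 2500 × 3536 / (2500 × 2507 × 2538) = 0.015553
20 log₁₀(0.015553) = -36.16 dB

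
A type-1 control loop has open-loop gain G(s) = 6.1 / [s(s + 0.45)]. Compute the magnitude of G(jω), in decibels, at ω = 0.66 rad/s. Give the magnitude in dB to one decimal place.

|j0.66 + 0.45| = √(0.66² + 0.45²) = 0.7988
|j0.66| = 0.66
|G(j0.66)| = 6.1 / (0.7988 × 0.66) = 11.57
20 log₁₀(11.57) = 21.27 dB

21.3 dB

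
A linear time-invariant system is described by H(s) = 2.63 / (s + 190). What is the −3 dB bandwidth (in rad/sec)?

190 rad/sec

For a single-pole low-pass, the −3 dB point is at the pole: ω = 190 rad/sec.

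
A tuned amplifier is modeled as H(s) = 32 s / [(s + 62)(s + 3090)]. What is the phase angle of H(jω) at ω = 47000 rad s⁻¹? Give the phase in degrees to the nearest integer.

∠(j47000) = 90.00°
∠(j47000 + 62) = arctan(47000/62) = 89.92°
∠(j47000 + 3090) = arctan(47000/3090) = 86.24°
∠H(j47000) = 90.00° − (89.92° + 86.24°) = -86.16°

-86 deg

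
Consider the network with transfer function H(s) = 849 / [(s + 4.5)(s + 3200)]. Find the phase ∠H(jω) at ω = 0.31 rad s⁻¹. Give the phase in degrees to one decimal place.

∠(j0.31 + 4.5) = arctan(0.31/4.5) = 3.94°
∠(j0.31 + 3200) = arctan(0.31/3200) = 0.01°
∠H(j0.31) = − (3.94° + 0.01°) = -3.95°

-3.9°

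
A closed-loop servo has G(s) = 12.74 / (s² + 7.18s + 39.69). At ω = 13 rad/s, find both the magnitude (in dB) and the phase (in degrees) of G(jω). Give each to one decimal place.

|G| = -22.0 dB, ∠G = -144.2 deg

|(j13)² + 7.18(j13) + 39.69| = |-129.31 + j93.34| = 159.5
|G(j13)| = 12.74 / 159.5 = 0.079885
20 log₁₀(0.079885) = -21.95 dB
∠[(j13)² + 7.18(j13) + 39.69] = ∠[-129.31 + j93.34] = 144.18°
∠G(j13) = −144.18° = -144.18°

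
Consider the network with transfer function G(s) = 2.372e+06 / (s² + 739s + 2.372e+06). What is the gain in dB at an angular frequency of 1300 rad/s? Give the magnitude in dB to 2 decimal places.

6.08 dB

|(j1300)² + 739(j1300) + 2.372e+06| = |6.82e+05 + j9.607e+05| = 1.178e+06
|G(j1300)| = 2.372e+06 / 1.178e+06 = 2.0133
20 log₁₀(2.0133) = 6.078 dB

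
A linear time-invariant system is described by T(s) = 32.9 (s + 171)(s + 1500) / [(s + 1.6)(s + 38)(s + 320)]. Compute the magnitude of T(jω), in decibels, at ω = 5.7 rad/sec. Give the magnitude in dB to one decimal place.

41.3 dB

|j5.7 + 171| = √(5.7² + 171²) = 171.1
|j5.7 + 1500| = √(5.7² + 1500²) = 1500
|j5.7 + 1.6| = √(5.7² + 1.6²) = 5.92
|j5.7 + 38| = √(5.7² + 38²) = 38.43
|j5.7 + 320| = √(5.7² + 320²) = 320.1
|T(j5.7)| = 32.9 × 171.1 × 1500 / (5.92 × 38.43 × 320.1) = 115.97
20 log₁₀(115.97) = 41.29 dB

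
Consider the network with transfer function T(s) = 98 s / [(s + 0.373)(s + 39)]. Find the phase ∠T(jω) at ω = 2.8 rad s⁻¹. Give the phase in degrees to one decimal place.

3.5°

∠(j2.8) = 90.00°
∠(j2.8 + 0.373) = arctan(2.8/0.373) = 82.41°
∠(j2.8 + 39) = arctan(2.8/39) = 4.11°
∠T(j2.8) = 90.00° − (82.41° + 4.11°) = 3.48°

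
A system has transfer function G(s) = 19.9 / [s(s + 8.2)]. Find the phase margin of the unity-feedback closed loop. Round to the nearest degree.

Gain crossover: |G(jω)| = 1 at ω ≈ 2.33 rad s⁻¹.
∠G(j2.33) = −90° − arctan(2.33/8.2) ≈ -105.89°
PM = 180° + (-105.89°) = 74.11°

74°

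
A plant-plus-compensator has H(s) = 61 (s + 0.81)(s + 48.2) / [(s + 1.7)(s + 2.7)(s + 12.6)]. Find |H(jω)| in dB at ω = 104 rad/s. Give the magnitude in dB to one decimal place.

-3.9 dB

|j104 + 0.81| = √(104² + 0.81²) = 104
|j104 + 48.2| = √(104² + 48.2²) = 114.6
|j104 + 1.7| = √(104² + 1.7²) = 104
|j104 + 2.7| = √(104² + 2.7²) = 104
|j104 + 12.6| = √(104² + 12.6²) = 104.8
|H(j104)| = 61 × 104 × 114.6 / (104 × 104 × 104.8) = 0.64149
20 log₁₀(0.64149) = -3.86 dB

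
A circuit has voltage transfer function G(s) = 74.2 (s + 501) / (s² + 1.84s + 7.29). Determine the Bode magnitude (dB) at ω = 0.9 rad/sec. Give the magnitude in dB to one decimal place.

74.9 dB

|j0.9 + 501| = √(0.9² + 501²) = 501
|(j0.9)² + 1.84(j0.9) + 7.29| = |6.48 + j1.656| = 6.688
|G(j0.9)| = 74.2 × 501 / 6.688 = 5558.1
20 log₁₀(5558.1) = 74.90 dB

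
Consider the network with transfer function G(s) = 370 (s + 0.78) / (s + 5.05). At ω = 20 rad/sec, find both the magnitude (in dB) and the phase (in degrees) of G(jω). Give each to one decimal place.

|G| = 51.1 dB, ∠G = 11.9 deg

|j20 + 0.78| = √(20² + 0.78²) = 20.02
|j20 + 5.05| = √(20² + 5.05²) = 20.63
|G(j20)| = 370 × 20.02 / 20.63 = 359.01
20 log₁₀(359.01) = 51.10 dB
∠(j20 + 0.78) = arctan(20/0.78) = 87.77°
∠(j20 + 5.05) = arctan(20/5.05) = 75.83°
∠G(j20) = 87.77° − 75.83° = 11.94°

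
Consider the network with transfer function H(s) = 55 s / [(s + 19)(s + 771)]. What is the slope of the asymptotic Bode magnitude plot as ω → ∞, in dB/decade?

With 1 zero and 2 poles, the high-frequency asymptotic slope is 20 × (1 − 2) = -20 dB/decade.

-20 dB/decade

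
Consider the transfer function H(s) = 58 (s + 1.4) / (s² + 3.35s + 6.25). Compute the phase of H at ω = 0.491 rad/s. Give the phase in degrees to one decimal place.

4.0°

∠(j0.491 + 1.4) = arctan(0.491/1.4) = 19.33°
∠[(j0.491)² + 3.35(j0.491) + 6.25] = ∠[6.0089 + j1.6448] = 15.31°
∠H(j0.491) = 19.33° − 15.31° = 4.02°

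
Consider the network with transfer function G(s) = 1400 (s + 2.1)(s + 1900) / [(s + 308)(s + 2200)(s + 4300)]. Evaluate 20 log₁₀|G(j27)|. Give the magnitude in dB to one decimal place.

-32.2 dB

|j27 + 2.1| = √(27² + 2.1²) = 27.08
|j27 + 1900| = √(27² + 1900²) = 1900
|j27 + 308| = √(27² + 308²) = 309.2
|j27 + 2200| = √(27² + 2200²) = 2200
|j27 + 4300| = √(27² + 4300²) = 4300
|G(j27)| = 1400 × 27.08 × 1900 / (309.2 × 2200 × 4300) = 0.024629
20 log₁₀(0.024629) = -32.17 dB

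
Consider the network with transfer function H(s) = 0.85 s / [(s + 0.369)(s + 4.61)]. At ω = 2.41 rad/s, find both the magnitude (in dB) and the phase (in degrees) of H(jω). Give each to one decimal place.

|H| = -15.8 dB, ∠H = -18.9°

|j2.41| = 2.41
|j2.41 + 0.369| = √(2.41² + 0.369²) = 2.438
|j2.41 + 4.61| = √(2.41² + 4.61²) = 5.202
|H(j2.41)| = 0.85 × 2.41 / (2.438 × 5.202) = 0.16152
20 log₁₀(0.16152) = -15.84 dB
∠(j2.41) = 90.00°
∠(j2.41 + 0.369) = arctan(2.41/0.369) = 81.29°
∠(j2.41 + 4.61) = arctan(2.41/4.61) = 27.60°
∠H(j2.41) = 90.00° − (81.29° + 27.60°) = -18.89°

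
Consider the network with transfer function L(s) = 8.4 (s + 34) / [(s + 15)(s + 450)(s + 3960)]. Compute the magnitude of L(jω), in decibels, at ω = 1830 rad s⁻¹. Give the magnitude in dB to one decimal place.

-119.8 dB

|j1830 + 34| = √(1830² + 34²) = 1830
|j1830 + 15| = √(1830² + 15²) = 1830
|j1830 + 450| = √(1830² + 450²) = 1885
|j1830 + 3960| = √(1830² + 3960²) = 4362
|L(j1830)| = 8.4 × 1830 / (1830 × 1885 × 4362) = 1.0219e-06
20 log₁₀(1.0219e-06) = -119.81 dB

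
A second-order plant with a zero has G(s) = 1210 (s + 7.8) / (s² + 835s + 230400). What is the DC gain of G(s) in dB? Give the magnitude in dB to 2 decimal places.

G(0) = 1210 × 7.8 / 230400 = 0.040964
20 log₁₀(0.040964) = -27.752 dB

-27.75 dB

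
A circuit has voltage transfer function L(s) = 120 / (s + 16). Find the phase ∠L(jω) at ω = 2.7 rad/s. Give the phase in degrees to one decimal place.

∠(j2.7 + 16) = arctan(2.7/16) = 9.58°
∠L(j2.7) = −9.58° = -9.58°

-9.6 deg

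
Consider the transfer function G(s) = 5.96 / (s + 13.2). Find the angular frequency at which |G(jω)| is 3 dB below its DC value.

13.2 rad/sec

For a single-pole low-pass, the −3 dB point is at the pole: ω = 13.2 rad/sec.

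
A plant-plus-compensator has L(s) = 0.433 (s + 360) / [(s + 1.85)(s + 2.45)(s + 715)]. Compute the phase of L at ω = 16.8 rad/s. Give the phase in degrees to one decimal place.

∠(j16.8 + 360) = arctan(16.8/360) = 2.67°
∠(j16.8 + 1.85) = arctan(16.8/1.85) = 83.72°
∠(j16.8 + 2.45) = arctan(16.8/2.45) = 81.70°
∠(j16.8 + 715) = arctan(16.8/715) = 1.35°
∠L(j16.8) = 2.67° − (83.72° + 81.70° + 1.35°) = -164.09°

-164.1°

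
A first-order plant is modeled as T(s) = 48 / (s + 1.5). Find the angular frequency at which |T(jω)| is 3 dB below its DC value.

1.5 rad/s

For a single-pole low-pass, the −3 dB point is at the pole: ω = 1.5 rad/s.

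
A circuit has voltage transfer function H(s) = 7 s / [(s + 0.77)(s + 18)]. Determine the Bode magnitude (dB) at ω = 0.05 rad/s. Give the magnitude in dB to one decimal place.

|j0.05| = 0.05
|j0.05 + 0.77| = √(0.05² + 0.77²) = 0.7716
|j0.05 + 18| = √(0.05² + 18²) = 18
|H(j0.05)| = 7 × 0.05 / (0.7716 × 18) = 0.025199
20 log₁₀(0.025199) = -31.97 dB

-32.0 dB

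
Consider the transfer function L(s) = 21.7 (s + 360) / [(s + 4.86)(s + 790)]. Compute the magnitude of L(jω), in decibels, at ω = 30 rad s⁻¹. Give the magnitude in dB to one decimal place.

|j30 + 360| = √(30² + 360²) = 361.2
|j30 + 4.86| = √(30² + 4.86²) = 30.39
|j30 + 790| = √(30² + 790²) = 790.6
|L(j30)| = 21.7 × 361.2 / (30.39 × 790.6) = 0.32627
20 log₁₀(0.32627) = -9.73 dB

-9.7 dB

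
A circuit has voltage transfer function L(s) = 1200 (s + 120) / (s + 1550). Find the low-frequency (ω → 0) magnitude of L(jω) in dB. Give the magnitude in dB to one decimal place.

39.4 dB

L(0) = 1200 × 120 / 1550 = 92.903
20 log₁₀(92.903) = 39.36 dB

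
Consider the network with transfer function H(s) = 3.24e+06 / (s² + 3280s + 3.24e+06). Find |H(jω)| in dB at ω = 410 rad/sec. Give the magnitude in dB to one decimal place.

-0.3 dB

|(j410)² + 3280(j410) + 3.24e+06| = |3.0719e+06 + j1.3448e+06| = 3.353e+06
|H(j410)| = 3.24e+06 / 3.353e+06 = 0.96619
20 log₁₀(0.96619) = -0.30 dB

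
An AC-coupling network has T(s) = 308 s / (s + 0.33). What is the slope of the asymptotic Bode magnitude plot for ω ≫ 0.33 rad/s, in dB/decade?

0 dB/decade

With 1 zero and 1 pole, the high-frequency asymptotic slope is 20 × (1 − 1) = 0 dB/decade.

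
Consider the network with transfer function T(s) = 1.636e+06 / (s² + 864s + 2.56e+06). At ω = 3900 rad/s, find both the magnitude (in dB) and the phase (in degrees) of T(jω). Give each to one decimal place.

|T| = -18.1 dB, ∠T = -165.1°

|(j3900)² + 864(j3900) + 2.56e+06| = |-1.265e+07 + j3.3696e+06| = 1.309e+07
|T(j3900)| = 1.636e+06 / 1.309e+07 = 0.12497
20 log₁₀(0.12497) = -18.06 dB
∠[(j3900)² + 864(j3900) + 2.56e+06] = ∠[-1.265e+07 + j3.3696e+06] = 165.08°
∠T(j3900) = −165.08° = -165.08°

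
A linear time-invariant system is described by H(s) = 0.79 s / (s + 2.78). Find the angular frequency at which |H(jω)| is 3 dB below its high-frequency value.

For a single-pole high-pass, the −3 dB point is at the pole: ω = 2.78 rad/s.

2.78 rad/s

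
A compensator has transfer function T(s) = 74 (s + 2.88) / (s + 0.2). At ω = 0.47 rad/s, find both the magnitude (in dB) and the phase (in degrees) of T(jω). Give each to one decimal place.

|T| = 52.5 dB, ∠T = -57.7°

|j0.47 + 2.88| = √(0.47² + 2.88²) = 2.918
|j0.47 + 0.2| = √(0.47² + 0.2²) = 0.5108
|T(j0.47)| = 74 × 2.918 / 0.5108 = 422.76
20 log₁₀(422.76) = 52.52 dB
∠(j0.47 + 2.88) = arctan(0.47/2.88) = 9.27°
∠(j0.47 + 0.2) = arctan(0.47/0.2) = 66.95°
∠T(j0.47) = 9.27° − 66.95° = -57.68°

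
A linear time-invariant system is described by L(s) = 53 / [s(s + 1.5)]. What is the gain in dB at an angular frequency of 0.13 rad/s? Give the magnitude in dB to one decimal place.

48.7 dB

|j0.13 + 1.5| = √(0.13² + 1.5²) = 1.506
|j0.13| = 0.13
|L(j0.13)| = 53 / (1.506 × 0.13) = 270.78
20 log₁₀(270.78) = 48.65 dB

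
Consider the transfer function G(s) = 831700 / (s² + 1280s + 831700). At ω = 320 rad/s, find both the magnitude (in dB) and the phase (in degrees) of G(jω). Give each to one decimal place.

|(j320)² + 1280(j320) + 831700| = |7.293e+05 + j4.096e+05| = 8.365e+05
|G(j320)| = 831700 / 8.365e+05 = 0.99432
20 log₁₀(0.99432) = -0.05 dB
∠[(j320)² + 1280(j320) + 831700] = ∠[7.293e+05 + j4.096e+05] = 29.32°
∠G(j320) = −29.32° = -29.32°

|G| = -0.0 dB, ∠G = -29.3°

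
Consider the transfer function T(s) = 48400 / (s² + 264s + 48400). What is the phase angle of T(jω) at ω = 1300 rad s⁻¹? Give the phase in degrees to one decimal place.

∠[(j1300)² + 264(j1300) + 48400] = ∠[-1.6416e+06 + j3.432e+05] = 168.19°
∠T(j1300) = −168.19° = -168.19°

-168.2°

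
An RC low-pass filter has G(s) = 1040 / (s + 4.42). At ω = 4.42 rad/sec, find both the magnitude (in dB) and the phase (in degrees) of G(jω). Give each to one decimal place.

|j4.42 + 4.42| = √(4.42² + 4.42²) = 6.251
|G(j4.42)| = 1040 / 6.251 = 166.38
20 log₁₀(166.38) = 44.42 dB
∠(j4.42 + 4.42) = arctan(4.42/4.42) = 45.00°
∠G(j4.42) = −45.00° = -45.00°

|G| = 44.4 dB, ∠G = -45.0°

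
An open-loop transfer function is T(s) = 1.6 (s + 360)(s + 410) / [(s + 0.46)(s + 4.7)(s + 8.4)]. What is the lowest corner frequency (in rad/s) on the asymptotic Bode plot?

0.46 rad/s

Break frequencies occur at each pole and zero magnitude: 0.46 rad/s, 4.7 rad/s, 8.4 rad/s, 360 rad/s, 410 rad/s.
The lowest is 0.46 rad/s.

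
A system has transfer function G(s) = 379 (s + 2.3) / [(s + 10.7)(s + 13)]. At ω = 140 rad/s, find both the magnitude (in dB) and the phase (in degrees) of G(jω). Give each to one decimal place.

|j140 + 2.3| = √(140² + 2.3²) = 140
|j140 + 10.7| = √(140² + 10.7²) = 140.4
|j140 + 13| = √(140² + 13²) = 140.6
|G(j140)| = 379 × 140 / (140.4 × 140.6) = 2.6881
20 log₁₀(2.6881) = 8.59 dB
∠(j140 + 2.3) = arctan(140/2.3) = 89.06°
∠(j140 + 10.7) = arctan(140/10.7) = 85.63°
∠(j140 + 13) = arctan(140/13) = 84.69°
∠G(j140) = 89.06° − (85.63° + 84.69°) = -81.27°

|G| = 8.6 dB, ∠G = -81.3°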